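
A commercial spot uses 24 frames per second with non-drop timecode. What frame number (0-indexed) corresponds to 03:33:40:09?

307689

Total seconds to the label: (3 × 3600 + 33 × 60 + 40) = 12820.
Frame index = 12820 × 24 + 9 = 307689.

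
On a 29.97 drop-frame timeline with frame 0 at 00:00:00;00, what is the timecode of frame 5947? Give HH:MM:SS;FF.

00:03:18;13

Each 10-minute DF block holds 10 × 60 × 30 − 9 × 2 = 17982 frames. 5947 ÷ 17982 → 0 full blocks, remainder 5947.
Within the partial block the first minute is 1800 frames and each further minute 1798, so 3 further minute boundaries passed. Total skipped labels = 18 × 0 + 2 × 3 = 6.
Non-drop label index = 5947 + 6 = 5953; at 30 labels/s that is 00:03:18:13, i.e. DF 00:03:18;13.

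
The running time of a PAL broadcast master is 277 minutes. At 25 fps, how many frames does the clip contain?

415500 frames

277 min = 16620 s.
Frames = 16620 × 25 = 415500.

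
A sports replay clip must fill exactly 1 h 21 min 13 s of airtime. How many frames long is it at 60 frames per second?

1 h 21 min 13 s = 4873 s.
Frames = 4873 × 60 = 292380.

292380 frames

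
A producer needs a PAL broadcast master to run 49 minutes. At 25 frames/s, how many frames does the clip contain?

49 min = 2940 s.
Frames = 2940 × 25 = 73500.

73500 frames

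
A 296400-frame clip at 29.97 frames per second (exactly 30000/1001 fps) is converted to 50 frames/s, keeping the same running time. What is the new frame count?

494494 frames

Target frames = source frames × (target rate / source rate) = 296400 × (50)/(30000/1001) = 296400 × 1001/600 = 494494.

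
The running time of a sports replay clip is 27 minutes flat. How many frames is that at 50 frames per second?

27 min = 1620 s.
Frames = 1620 × 50 = 81000.

81000 frames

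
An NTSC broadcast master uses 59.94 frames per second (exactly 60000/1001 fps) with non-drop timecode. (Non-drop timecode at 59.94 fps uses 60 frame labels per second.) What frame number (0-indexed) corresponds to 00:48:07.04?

173224

Total seconds to the label: (0 × 3600 + 48 × 60 + 7) = 2887.
Frame index = 2887 × 60 + 4 = 173224.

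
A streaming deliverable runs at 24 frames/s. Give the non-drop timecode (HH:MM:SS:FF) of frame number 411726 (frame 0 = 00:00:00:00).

04:45:55:06

411726 ÷ 24 = 17155 full seconds, remainder 6 frames.
17155 s = 4 h 45 min 55 s.
Timecode: 04:45:55:06.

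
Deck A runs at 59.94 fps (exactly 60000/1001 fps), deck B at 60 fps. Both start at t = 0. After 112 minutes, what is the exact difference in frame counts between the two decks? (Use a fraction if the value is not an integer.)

112 min = 6720 s.
A emits 60000/1001 × 6720 = 57600000/143 frames; B emits 60 × 6720 = 403200.
Difference = 57600/143 frames (≈ 402.7972); B is ahead of A.

57600/143 frames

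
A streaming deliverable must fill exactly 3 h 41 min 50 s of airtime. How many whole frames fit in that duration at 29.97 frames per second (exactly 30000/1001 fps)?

398901 frames

3 h 41 min 50 s = 13310 s.
Frames = 13310 × 30000/1001 = 36300000/91 ≈ 398901.0989.
Complete frames: 398901.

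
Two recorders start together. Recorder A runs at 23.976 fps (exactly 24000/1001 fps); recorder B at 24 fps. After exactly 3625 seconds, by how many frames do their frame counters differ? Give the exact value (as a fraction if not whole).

A emits 24000/1001 × 3625 = 87000000/1001 frames; B emits 24 × 3625 = 87000.
Difference = 87000/1001 frames (≈ 86.9131); B is ahead of A.

87000/1001 frames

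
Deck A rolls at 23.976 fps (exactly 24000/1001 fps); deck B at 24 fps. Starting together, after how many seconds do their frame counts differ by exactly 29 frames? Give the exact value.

29029/24 seconds

The gap grows by |24 − 24000/1001| = 24/1001 frames per second.
Time for a 29-frame gap: 29 ÷ (24/1001) = 29029/24 s.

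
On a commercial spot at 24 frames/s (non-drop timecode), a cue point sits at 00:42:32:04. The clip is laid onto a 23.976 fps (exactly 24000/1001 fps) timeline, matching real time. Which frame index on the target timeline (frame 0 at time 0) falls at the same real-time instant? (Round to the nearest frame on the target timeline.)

frame 61191

Source frame index: (0×3600 + 42×60 + 32) × 24 + 4 = 61252.
Real time: 61252 / (24) = 15313/6 s.
Target frame: (15313/6) × (24000/1001) = 61252000/1001 ≈ 61190.809 → 61191.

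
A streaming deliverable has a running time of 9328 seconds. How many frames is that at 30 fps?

Frames = 9328 × 30 = 279840.

279840 frames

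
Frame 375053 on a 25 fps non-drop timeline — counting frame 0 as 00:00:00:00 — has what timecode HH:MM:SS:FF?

375053 ÷ 25 = 15002 full seconds, remainder 3 frames.
15002 s = 4 h 10 min 2 s.
Timecode: 04:10:02:03.

04:10:02:03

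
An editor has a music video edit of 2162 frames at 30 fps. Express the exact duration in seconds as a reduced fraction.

Running time = 2162 ÷ (30) = 2162 × 1/30 = 1081/15 s.

1081/15 seconds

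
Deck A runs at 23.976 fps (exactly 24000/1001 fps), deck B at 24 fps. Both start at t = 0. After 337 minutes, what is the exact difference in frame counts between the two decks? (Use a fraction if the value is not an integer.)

337 min = 20220 s.
A emits 24000/1001 × 20220 = 485280000/1001 frames; B emits 24 × 20220 = 485280.
Difference = 485280/1001 frames (≈ 484.7952); B is ahead of A.

485280/1001 frames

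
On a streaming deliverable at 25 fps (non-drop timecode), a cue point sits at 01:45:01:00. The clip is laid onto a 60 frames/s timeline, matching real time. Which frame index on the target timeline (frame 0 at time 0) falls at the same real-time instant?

Source frame index: (1×3600 + 45×60 + 1) × 25 + 0 = 157525.
Real time: 157525 / (25) = 6301 s.
Target frame: (6301) × (60) = 378060.

frame 378060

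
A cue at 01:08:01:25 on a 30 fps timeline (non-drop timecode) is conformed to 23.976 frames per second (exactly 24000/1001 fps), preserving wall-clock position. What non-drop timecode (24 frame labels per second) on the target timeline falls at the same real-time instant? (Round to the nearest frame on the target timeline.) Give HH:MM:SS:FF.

Source frame index: (1×3600 + 8×60 + 1) × 30 + 25 = 122455.
Real time: 122455 / (30) = 24491/6 s.
Target frame: (24491/6) × (24000/1001) = 97964000/1001 ≈ 97866.134 → 97866.
At 24 labels/s: frame 97866 → 01:07:57:18.

01:07:57:18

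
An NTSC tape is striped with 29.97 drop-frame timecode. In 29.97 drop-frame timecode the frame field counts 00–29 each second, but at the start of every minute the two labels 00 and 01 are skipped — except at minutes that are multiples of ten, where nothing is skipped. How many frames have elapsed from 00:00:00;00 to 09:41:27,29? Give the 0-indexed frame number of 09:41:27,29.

As if non-drop at 30 labels/s: (9 × 3600 + 41 × 60 + 27) × 30 + 29 = 1046639.
Minute boundaries passed: 581; those not divisible by 10: 581 − 58 = 523; dropped labels = 2 × 523 = 1046.
Actual frame index = 1046639 − 1046 = 1045593.

1045593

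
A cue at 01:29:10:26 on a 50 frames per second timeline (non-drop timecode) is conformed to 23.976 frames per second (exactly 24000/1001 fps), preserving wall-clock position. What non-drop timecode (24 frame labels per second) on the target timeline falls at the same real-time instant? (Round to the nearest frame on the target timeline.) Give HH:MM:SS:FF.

Source frame index: (1×3600 + 29×60 + 10) × 50 + 26 = 267526.
Real time: 267526 / (50) = 133763/25 s.
Target frame: (133763/25) × (24000/1001) = 18344640/143 ≈ 128284.196 → 128284.
At 24 labels/s: frame 128284 → 01:29:05:04.

01:29:05:04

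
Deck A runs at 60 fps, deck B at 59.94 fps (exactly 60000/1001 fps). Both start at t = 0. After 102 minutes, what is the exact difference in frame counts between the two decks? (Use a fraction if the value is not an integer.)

367200/1001 frames

102 min = 6120 s.
A emits 60 × 6120 = 367200 frames; B emits 60000/1001 × 6120 = 367200000/1001.
Difference = 367200/1001 frames (≈ 366.8332); B is behind A.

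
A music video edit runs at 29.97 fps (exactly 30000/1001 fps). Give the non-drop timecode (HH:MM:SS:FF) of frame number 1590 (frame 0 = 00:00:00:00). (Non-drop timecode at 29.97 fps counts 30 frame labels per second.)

00:00:53:00

1590 ÷ 30 = 53 full seconds, remainder 0 frames.
53 s = 0 h 0 min 53 s.
Timecode: 00:00:53:00.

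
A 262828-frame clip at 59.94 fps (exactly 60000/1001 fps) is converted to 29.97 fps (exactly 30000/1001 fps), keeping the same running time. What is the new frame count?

Target frames = source frames × (target rate / source rate) = 262828 × (30000/1001)/(60000/1001) = 262828 × 1/2 = 131414.

131414 frames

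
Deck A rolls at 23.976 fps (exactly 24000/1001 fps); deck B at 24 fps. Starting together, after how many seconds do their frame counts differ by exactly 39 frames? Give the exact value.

The gap grows by |24 − 24000/1001| = 24/1001 frames per second.
Time for a 39-frame gap: 39 ÷ (24/1001) = 1626.625 s.

1626.625 seconds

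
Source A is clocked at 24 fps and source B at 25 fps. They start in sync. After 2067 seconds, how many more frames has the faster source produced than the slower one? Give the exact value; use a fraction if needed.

2067 frames

A emits 24 × 2067 = 49608 frames; B emits 25 × 2067 = 51675.
Difference = 2067 frames; B is ahead of A.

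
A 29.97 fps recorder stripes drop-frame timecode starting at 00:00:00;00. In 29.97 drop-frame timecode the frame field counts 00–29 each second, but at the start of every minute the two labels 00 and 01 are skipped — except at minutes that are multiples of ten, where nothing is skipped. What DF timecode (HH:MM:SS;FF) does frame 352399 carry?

Each 10-minute DF block holds 10 × 60 × 30 − 9 × 2 = 17982 frames. 352399 ÷ 17982 → 19 full blocks, remainder 10741.
Within the partial block the first minute is 1800 frames and each further minute 1798, so 5 further minute boundaries passed. Total skipped labels = 18 × 19 + 2 × 5 = 352.
Non-drop label index = 352399 + 352 = 352751; at 30 labels/s that is 03:15:58:11, i.e. DF 03:15:58;11.

03:15:58;11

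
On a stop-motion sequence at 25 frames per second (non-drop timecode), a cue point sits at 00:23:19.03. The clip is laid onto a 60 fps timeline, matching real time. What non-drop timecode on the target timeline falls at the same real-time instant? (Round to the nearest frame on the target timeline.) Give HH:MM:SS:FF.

00:23:19:07

Source frame index: (0×3600 + 23×60 + 19) × 25 + 3 = 34978.
Real time: 34978 / (25) = 34978/25 s.
Target frame: (34978/25) × (60) = 419736/5 ≈ 83947.200 → 83947.
At 60 labels/s: frame 83947 → 00:23:19:07.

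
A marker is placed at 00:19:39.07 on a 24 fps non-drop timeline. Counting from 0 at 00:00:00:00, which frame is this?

frame 28303

Total seconds to the label: (0 × 3600 + 19 × 60 + 39) = 1179.
Frame index = 1179 × 24 + 7 = 28303.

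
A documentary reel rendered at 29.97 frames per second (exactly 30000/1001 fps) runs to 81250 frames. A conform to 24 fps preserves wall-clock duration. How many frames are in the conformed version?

Target frames = source frames × (target rate / source rate) = 81250 × (24)/(30000/1001) = 81250 × 1001/1250 = 65065.

65065 frames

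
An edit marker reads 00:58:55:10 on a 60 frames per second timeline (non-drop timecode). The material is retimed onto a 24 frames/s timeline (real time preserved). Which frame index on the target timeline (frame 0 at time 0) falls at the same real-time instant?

frame 84844

Source frame index: (0×3600 + 58×60 + 55) × 60 + 10 = 212110.
Real time: 212110 / (60) = 21211/6 s.
Target frame: (21211/6) × (24) = 84844.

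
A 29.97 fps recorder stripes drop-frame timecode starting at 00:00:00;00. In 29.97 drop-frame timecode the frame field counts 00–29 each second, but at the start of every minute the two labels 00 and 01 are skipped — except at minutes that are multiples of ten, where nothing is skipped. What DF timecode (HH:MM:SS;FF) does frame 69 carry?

00:00:02;09

Each 10-minute DF block holds 10 × 60 × 30 − 9 × 2 = 17982 frames. 69 ÷ 17982 → 0 full blocks, remainder 69.
Within the partial block the first minute is 1800 frames and each further minute 1798, so 0 further minute boundaries passed. Total skipped labels = 18 × 0 + 2 × 0 = 0.
Non-drop label index = 69 + 0 = 69; at 30 labels/s that is 00:00:02:09, i.e. DF 00:00:02;09.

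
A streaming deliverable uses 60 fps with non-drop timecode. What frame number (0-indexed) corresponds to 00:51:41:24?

frame 186084

Total seconds to the label: (0 × 3600 + 51 × 60 + 41) = 3101.
Frame index = 3101 × 60 + 24 = 186084.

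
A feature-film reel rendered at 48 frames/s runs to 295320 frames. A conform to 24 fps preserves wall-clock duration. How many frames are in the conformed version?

Frames at target rate = 295320 × (24) / (48) = 147660.

147660 frames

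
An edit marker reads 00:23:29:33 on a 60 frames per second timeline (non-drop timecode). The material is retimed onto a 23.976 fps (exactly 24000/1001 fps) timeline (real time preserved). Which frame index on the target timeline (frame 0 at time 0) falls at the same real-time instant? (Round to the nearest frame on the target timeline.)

Source frame index: (0×3600 + 23×60 + 29) × 60 + 33 = 84573.
Real time: 84573 / (60) = 28191/20 s.
Target frame: (28191/20) × (24000/1001) = 33829200/1001 ≈ 33795.405 → 33795.

frame 33795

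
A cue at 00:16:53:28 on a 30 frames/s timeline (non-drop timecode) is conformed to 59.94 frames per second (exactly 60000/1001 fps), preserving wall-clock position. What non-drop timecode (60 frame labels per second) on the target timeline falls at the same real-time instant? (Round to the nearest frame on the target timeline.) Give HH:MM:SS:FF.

Source frame index: (0×3600 + 16×60 + 53) × 30 + 28 = 30418.
Real time: 30418 / (30) = 15209/15 s.
Target frame: (15209/15) × (60000/1001) = 60836000/1001 ≈ 60775.225 → 60775.
At 60 labels/s: frame 60775 → 00:16:52:55.

00:16:52:55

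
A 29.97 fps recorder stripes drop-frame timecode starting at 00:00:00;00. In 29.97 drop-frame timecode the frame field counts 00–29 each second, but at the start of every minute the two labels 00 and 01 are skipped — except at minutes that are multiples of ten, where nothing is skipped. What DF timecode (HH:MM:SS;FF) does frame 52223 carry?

00:29:02;17

Each 10-minute DF block holds 10 × 60 × 30 − 9 × 2 = 17982 frames. 52223 ÷ 17982 → 2 full blocks, remainder 16259.
Within the partial block the first minute is 1800 frames and each further minute 1798, so 9 further minute boundaries passed. Total skipped labels = 18 × 2 + 2 × 9 = 54.
Non-drop label index = 52223 + 54 = 52277; at 30 labels/s that is 00:29:02:17, i.e. DF 00:29:02;17.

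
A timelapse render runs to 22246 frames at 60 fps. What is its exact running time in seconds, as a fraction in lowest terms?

Running time = 22246 ÷ (60) = 22246 × 1/60 = 11123/30 s.

11123/30 seconds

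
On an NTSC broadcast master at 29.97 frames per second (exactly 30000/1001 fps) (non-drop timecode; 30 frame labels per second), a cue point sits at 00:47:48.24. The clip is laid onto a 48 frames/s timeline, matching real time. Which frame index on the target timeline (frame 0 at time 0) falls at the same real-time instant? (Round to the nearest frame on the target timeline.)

Source frame index: (0×3600 + 47×60 + 48) × 30 + 24 = 86064.
Real time: 86064 / (30000/1001) = 1794793/625 s.
Target frame: (1794793/625) × (48) = 86150064/625 ≈ 137840.102 → 137840.

frame 137840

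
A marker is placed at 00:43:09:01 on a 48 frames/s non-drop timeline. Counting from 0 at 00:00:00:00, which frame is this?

Total seconds to the label: (0 × 3600 + 43 × 60 + 9) = 2589.
Frame index = 2589 × 48 + 1 = 124273.

frame 124273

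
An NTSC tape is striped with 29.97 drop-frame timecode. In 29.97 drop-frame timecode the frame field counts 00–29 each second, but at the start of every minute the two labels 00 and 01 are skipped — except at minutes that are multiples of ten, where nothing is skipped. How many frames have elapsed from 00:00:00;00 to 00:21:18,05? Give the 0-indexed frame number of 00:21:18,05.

As if non-drop at 30 labels/s: (0 × 3600 + 21 × 60 + 18) × 30 + 5 = 38345.
Minute boundaries passed: 21; those not divisible by 10: 21 − 2 = 19; dropped labels = 2 × 19 = 38.
Actual frame index = 38345 − 38 = 38307.

38307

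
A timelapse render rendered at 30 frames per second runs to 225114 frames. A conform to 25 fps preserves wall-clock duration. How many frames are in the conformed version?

187595 frames

Target frames = source frames × (target rate / source rate) = 225114 × (25)/(30) = 225114 × 5/6 = 187595.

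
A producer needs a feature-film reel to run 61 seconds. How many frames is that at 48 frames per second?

Frames = 61 × 48 = 2928.

2928 frames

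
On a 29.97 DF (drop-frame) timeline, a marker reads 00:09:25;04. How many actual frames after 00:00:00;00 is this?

16936

Complete 10-minute blocks: 0, each 17982 frames → 0.
Remaining 9 whole minutes in the current block: 1800 + 8 × 1798 = 16184 frames.
Within the current minute: 25 × 30 + 4 − 2 = 752 (labels ;00/;01 skipped at this minute). Total = 0 + 16184 + 752 = 16936.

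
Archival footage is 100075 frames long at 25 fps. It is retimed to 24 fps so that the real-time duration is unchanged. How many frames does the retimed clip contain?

Target frames = source frames × (target rate / source rate) = 100075 × (24)/(25) = 100075 × 24/25 = 96072.

96072 frames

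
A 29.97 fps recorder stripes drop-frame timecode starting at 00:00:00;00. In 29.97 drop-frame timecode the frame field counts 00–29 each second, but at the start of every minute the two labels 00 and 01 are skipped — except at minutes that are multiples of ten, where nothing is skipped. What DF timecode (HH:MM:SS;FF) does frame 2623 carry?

00:01:27;15

Ten DF minutes hold 17982 frames, so frame 2623 lies in block 0 (frames 0–17981) with 2623 frames into that block.
The block's first minute is 1800 frames and the rest 1798 each; 2623 frames reaches minute 1, so 0 × 18 + 1 × 2 = 2 labels have been skipped so far.
Adding those back, label number 2623 + 2 = 2625 at 30 labels/s is 87 s + 15 f = 0 h 1 min 27 s frame 15, i.e. 00:01:27;15.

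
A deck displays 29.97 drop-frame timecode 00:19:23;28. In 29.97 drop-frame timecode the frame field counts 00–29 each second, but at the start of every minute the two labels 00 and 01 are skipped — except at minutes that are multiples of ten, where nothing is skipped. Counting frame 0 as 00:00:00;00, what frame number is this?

As if non-drop at 30 labels/s: (0 × 3600 + 19 × 60 + 23) × 30 + 28 = 34918.
Minute boundaries passed: 19; those not divisible by 10: 19 − 1 = 18; dropped labels = 2 × 18 = 36.
Actual frame index = 34918 − 36 = 34882.

34882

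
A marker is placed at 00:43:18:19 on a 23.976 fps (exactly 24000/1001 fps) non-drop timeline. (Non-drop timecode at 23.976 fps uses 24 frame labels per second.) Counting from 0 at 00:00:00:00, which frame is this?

62371

Total seconds to the label: (0 × 3600 + 43 × 60 + 18) = 2598.
Frame index = 2598 × 24 + 19 = 62371.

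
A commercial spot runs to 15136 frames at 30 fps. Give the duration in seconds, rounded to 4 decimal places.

504.5333 seconds

Running time = 15136 × 1/30 = 7568/15 s ≈ 504.5333 s.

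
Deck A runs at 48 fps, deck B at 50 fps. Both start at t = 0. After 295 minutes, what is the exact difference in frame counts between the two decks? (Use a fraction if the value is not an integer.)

35400 frames

295 min = 17700 s.
A emits 48 × 17700 = 849600 frames; B emits 50 × 17700 = 885000.
Difference = 35400 frames; B is ahead of A.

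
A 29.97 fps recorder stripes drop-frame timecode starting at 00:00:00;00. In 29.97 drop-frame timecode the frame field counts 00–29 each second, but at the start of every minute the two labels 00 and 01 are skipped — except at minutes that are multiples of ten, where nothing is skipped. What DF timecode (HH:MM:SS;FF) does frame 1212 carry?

00:00:40;12

Each 10-minute DF block holds 10 × 60 × 30 − 9 × 2 = 17982 frames. 1212 ÷ 17982 → 0 full blocks, remainder 1212.
Within the partial block the first minute is 1800 frames and each further minute 1798, so 0 further minute boundaries passed. Total skipped labels = 18 × 0 + 2 × 0 = 0.
Non-drop label index = 1212 + 0 = 1212; at 30 labels/s that is 00:00:40:12, i.e. DF 00:00:40;12.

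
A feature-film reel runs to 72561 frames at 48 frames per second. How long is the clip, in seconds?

Running time = 72561 / (48) = 1511.6875 s.

1511.6875 seconds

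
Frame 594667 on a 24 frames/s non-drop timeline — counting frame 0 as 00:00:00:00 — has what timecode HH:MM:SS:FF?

06:52:57:19

594667 ÷ 24 = 24777 full seconds, remainder 19 frames.
24777 s = 6 h 52 min 57 s.
Timecode: 06:52:57:19.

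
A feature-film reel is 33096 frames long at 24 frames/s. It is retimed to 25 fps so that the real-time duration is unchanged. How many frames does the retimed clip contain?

Target frames = source frames × (target rate / source rate) = 33096 × (25)/(24) = 33096 × 25/24 = 34475.

34475 frames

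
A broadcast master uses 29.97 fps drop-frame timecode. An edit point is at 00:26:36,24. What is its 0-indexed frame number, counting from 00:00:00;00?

47856

As if non-drop at 30 labels/s: (0 × 3600 + 26 × 60 + 36) × 30 + 24 = 47904.
Minute boundaries passed: 26; those not divisible by 10: 26 − 2 = 24; dropped labels = 2 × 24 = 48.
Actual frame index = 47904 − 48 = 47856.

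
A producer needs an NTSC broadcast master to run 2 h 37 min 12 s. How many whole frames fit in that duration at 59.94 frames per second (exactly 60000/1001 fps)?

2 h 37 min 12 s = 9432 s.
Frames = 9432 × 60000/1001 = 565920000/1001 ≈ 565354.6454.
Complete frames: 565354.

565354 frames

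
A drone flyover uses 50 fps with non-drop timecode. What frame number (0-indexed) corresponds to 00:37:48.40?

Total seconds to the label: (0 × 3600 + 37 × 60 + 48) = 2268.
Frame index = 2268 × 50 + 40 = 113440.

113440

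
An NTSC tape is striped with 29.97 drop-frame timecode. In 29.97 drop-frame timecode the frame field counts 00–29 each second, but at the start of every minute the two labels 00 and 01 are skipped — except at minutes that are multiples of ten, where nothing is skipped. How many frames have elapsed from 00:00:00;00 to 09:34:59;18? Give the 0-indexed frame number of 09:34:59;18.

As if non-drop at 30 labels/s: (9 × 3600 + 34 × 60 + 59) × 30 + 18 = 1034988.
Minute boundaries passed: 574; those not divisible by 10: 574 − 57 = 517; dropped labels = 2 × 517 = 1034.
Actual frame index = 1034988 − 1034 = 1033954.

1033954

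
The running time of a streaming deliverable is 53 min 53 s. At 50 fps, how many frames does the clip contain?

53 min 53 s = 3233 s.
Frames = 3233 × 50 = 161650.

161650 frames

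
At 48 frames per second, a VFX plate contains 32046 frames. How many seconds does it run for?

667.625 seconds

Running time = 32046 / (48) = 667.625 s.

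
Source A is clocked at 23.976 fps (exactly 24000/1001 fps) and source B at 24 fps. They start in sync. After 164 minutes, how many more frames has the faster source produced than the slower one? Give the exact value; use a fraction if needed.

164 min = 9840 s.
A emits 24000/1001 × 9840 = 236160000/1001 frames; B emits 24 × 9840 = 236160.
Difference = 236160/1001 frames (≈ 235.9241); B is ahead of A.

236160/1001 frames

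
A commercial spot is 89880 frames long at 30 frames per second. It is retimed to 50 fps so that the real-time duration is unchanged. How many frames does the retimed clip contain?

149800 frames

Target frames = source frames × (target rate / source rate) = 89880 × (50)/(30) = 89880 × 5/3 = 149800.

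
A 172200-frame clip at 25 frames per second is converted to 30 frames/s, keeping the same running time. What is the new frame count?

Target frames = source frames × (target rate / source rate) = 172200 × (30)/(25) = 172200 × 6/5 = 206640.

206640 frames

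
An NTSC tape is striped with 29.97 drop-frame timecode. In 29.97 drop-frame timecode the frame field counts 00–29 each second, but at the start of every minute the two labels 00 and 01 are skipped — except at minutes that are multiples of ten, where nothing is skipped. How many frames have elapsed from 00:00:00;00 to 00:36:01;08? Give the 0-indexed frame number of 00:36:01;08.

Complete 10-minute blocks: 3, each 17982 frames → 53946.
Remaining 6 whole minutes in the current block: 1800 + 5 × 1798 = 10790 frames.
Within the current minute: 1 × 30 + 8 − 2 = 36 (labels ;00/;01 skipped at this minute). Total = 53946 + 10790 + 36 = 64772.

64772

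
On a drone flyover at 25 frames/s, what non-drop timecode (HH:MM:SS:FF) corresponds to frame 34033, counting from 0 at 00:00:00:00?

34033 ÷ 25 = 1361 full seconds, remainder 8 frames.
1361 s = 0 h 22 min 41 s.
Timecode: 00:22:41:08.

00:22:41:08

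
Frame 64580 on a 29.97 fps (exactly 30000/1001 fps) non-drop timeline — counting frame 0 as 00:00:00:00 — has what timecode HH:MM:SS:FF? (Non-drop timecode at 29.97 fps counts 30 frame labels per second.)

00:35:52:20

64580 ÷ 30 = 2152 full seconds, remainder 20 frames.
2152 s = 0 h 35 min 52 s.
Timecode: 00:35:52:20.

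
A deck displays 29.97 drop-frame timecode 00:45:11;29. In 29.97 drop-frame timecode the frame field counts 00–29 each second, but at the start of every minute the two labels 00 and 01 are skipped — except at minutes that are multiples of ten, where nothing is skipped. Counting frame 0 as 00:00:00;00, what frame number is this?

81277

Complete 10-minute blocks: 4, each 17982 frames → 71928.
Remaining 5 whole minutes in the current block: 1800 + 4 × 1798 = 8992 frames.
Within the current minute: 11 × 30 + 29 − 2 = 357 (labels ;00/;01 skipped at this minute). Total = 71928 + 8992 + 357 = 81277.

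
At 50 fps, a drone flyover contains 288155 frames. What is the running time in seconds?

Running time = 288155 / (50) = 5763.1 s.

5763.1 seconds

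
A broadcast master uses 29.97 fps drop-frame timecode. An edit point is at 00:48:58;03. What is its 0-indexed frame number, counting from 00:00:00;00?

88055

Complete 10-minute blocks: 4, each 17982 frames → 71928.
Remaining 8 whole minutes in the current block: 1800 + 7 × 1798 = 14386 frames.
Within the current minute: 58 × 30 + 3 − 2 = 1741 (labels ;00/;01 skipped at this minute). Total = 71928 + 14386 + 1741 = 88055.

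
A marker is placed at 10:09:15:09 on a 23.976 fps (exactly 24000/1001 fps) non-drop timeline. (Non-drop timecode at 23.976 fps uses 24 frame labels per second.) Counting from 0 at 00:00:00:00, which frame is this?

877329

Total seconds to the label: (10 × 3600 + 9 × 60 + 15) = 36555.
Frame index = 36555 × 24 + 9 = 877329.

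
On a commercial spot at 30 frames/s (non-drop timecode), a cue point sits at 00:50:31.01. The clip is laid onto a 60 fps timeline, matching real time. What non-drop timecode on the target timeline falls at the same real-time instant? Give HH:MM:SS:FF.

00:50:31:02

Source frame index: (0×3600 + 50×60 + 31) × 30 + 1 = 90931.
Real time: 90931 / (30) = 90931/30 s.
Target frame: (90931/30) × (60) = 181862.
At 60 labels/s: frame 181862 → 00:50:31:02.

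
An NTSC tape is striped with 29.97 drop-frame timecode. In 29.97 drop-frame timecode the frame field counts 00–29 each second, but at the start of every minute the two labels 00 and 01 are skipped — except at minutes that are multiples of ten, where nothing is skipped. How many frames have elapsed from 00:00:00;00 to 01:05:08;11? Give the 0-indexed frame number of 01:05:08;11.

117133

As if non-drop at 30 labels/s: (1 × 3600 + 5 × 60 + 8) × 30 + 11 = 117251.
Minute boundaries passed: 65; those not divisible by 10: 65 − 6 = 59; dropped labels = 2 × 59 = 118.
Actual frame index = 117251 − 118 = 117133.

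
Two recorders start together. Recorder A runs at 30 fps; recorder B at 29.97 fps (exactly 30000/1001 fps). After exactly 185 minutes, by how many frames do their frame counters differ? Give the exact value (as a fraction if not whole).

333000/1001 frames

185 min = 11100 s.
A emits 30 × 11100 = 333000 frames; B emits 30000/1001 × 11100 = 333000000/1001.
Difference = 333000/1001 frames (≈ 332.6673); B is behind A.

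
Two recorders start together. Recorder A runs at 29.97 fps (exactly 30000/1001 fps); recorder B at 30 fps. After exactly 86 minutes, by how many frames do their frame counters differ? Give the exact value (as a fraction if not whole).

86 min = 5160 s.
A emits 30000/1001 × 5160 = 154800000/1001 frames; B emits 30 × 5160 = 154800.
Difference = 154800/1001 frames (≈ 154.6454); B is ahead of A.

154800/1001 frames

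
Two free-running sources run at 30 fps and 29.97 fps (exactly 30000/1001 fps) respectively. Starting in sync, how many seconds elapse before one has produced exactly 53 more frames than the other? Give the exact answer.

53053/30 seconds

The gap grows by |30000/1001 − 30| = 30/1001 frames per second.
Time for a 53-frame gap: 53 ÷ (30/1001) = 53053/30 s.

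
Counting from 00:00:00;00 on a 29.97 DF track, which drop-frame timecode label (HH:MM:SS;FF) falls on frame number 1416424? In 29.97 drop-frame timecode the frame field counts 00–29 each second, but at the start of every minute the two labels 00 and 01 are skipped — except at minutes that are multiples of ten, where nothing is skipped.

Ten DF minutes hold 17982 frames, so frame 1416424 lies in block 78 (frames 1402596–1420577) with 13828 frames into that block.
The block's first minute is 1800 frames and the rest 1798 each; 13828 frames reaches minute 7, so 78 × 18 + 7 × 2 = 1418 labels have been skipped so far.
Adding those back, label number 1416424 + 1418 = 1417842 at 30 labels/s is 47261 s + 12 f = 13 h 7 min 41 s frame 12, i.e. 13:07:41;12.

13:07:41;12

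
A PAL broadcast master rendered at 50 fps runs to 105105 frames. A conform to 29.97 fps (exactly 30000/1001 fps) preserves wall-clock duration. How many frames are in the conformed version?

63000 frames

Target frames = source frames × (target rate / source rate) = 105105 × (30000/1001)/(50) = 105105 × 600/1001 = 63000.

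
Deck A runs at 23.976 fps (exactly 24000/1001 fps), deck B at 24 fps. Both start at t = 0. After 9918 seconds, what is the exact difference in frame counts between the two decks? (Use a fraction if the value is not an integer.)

A emits 24000/1001 × 9918 = 238032000/1001 frames; B emits 24 × 9918 = 238032.
Difference = 238032/1001 frames (≈ 237.7942); B is ahead of A.

238032/1001 frames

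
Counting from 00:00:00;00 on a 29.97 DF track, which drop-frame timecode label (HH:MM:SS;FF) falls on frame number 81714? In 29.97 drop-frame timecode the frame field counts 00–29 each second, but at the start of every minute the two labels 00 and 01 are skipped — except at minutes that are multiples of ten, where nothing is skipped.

Ten DF minutes hold 17982 frames, so frame 81714 lies in block 4 (frames 71928–89909) with 9786 frames into that block.
The block's first minute is 1800 frames and the rest 1798 each; 9786 frames reaches minute 5, so 4 × 18 + 5 × 2 = 82 labels have been skipped so far.
Adding those back, label number 81714 + 82 = 81796 at 30 labels/s is 2726 s + 16 f = 0 h 45 min 26 s frame 16, i.e. 00:45:26;16.

00:45:26;16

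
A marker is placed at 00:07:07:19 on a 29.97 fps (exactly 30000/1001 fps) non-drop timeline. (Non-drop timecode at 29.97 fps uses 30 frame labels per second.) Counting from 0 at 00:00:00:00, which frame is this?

Total seconds to the label: (0 × 3600 + 7 × 60 + 7) = 427.
Frame index = 427 × 30 + 19 = 12829.

12829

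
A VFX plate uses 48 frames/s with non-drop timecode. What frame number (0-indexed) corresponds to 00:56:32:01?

Total seconds to the label: (0 × 3600 + 56 × 60 + 32) = 3392.
Frame index = 3392 × 48 + 1 = 162817.

162817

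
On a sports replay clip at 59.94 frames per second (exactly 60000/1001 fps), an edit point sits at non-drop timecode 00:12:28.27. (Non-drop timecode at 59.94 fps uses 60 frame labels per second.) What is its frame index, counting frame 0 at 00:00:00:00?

44907

Total seconds to the label: (0 × 3600 + 12 × 60 + 28) = 748.
Frame index = 748 × 60 + 27 = 44907.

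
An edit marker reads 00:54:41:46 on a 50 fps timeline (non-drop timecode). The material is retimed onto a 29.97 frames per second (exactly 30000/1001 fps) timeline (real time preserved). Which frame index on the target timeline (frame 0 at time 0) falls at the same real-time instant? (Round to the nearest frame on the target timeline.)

Source frame index: (0×3600 + 54×60 + 41) × 50 + 46 = 164096.
Real time: 164096 / (50) = 82048/25 s.
Target frame: (82048/25) × (30000/1001) = 98457600/1001 ≈ 98359.241 → 98359.

frame 98359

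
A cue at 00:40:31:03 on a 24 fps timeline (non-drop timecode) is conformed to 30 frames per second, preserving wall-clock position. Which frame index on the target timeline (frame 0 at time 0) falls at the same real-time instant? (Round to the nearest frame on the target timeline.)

frame 72934

Source frame index: (0×3600 + 40×60 + 31) × 24 + 3 = 58347.
Real time: 58347 / (24) = 19449/8 s.
Target frame: (19449/8) × (30) = 291735/4 ≈ 72933.750 → 72934.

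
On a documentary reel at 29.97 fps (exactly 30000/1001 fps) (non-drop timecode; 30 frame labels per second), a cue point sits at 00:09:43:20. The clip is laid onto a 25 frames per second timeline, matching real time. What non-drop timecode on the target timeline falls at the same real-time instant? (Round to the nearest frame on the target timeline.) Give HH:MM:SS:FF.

Source frame index: (0×3600 + 9×60 + 43) × 30 + 20 = 17510.
Real time: 17510 / (30000/1001) = 1752751/3000 s.
Target frame: (1752751/3000) × (25) = 1752751/120 ≈ 14606.258 → 14606.
At 25 labels/s: frame 14606 → 00:09:44:06.

00:09:44:06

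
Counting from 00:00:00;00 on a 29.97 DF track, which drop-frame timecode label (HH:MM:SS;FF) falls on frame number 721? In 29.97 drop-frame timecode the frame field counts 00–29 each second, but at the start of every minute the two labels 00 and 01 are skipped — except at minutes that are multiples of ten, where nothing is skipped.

00:00:24;01

Each 10-minute DF block holds 10 × 60 × 30 − 9 × 2 = 17982 frames. 721 ÷ 17982 → 0 full blocks, remainder 721.
Within the partial block the first minute is 1800 frames and each further minute 1798, so 0 further minute boundaries passed. Total skipped labels = 18 × 0 + 2 × 0 = 0.
Non-drop label index = 721 + 0 = 721; at 30 labels/s that is 00:00:24:01, i.e. DF 00:00:24;01.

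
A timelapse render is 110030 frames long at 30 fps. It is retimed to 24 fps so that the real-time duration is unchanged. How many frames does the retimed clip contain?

Target frames = source frames × (target rate / source rate) = 110030 × (24)/(30) = 110030 × 4/5 = 88024.

88024 frames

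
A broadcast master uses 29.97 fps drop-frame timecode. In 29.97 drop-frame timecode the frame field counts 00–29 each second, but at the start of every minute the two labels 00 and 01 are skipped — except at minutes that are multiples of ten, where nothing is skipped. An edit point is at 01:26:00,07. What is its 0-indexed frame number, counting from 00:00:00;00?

154651

As if non-drop at 30 labels/s: (1 × 3600 + 26 × 60 + 0) × 30 + 7 = 154807.
Minute boundaries passed: 86; those not divisible by 10: 86 − 8 = 78; dropped labels = 2 × 78 = 156.
Actual frame index = 154807 − 156 = 154651.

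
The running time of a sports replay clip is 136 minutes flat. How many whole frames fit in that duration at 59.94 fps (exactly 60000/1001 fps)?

489110 frames

136 min = 8160 s.
Frames = 8160 × 60000/1001 = 489600000/1001 ≈ 489110.8891.
Complete frames: 489110.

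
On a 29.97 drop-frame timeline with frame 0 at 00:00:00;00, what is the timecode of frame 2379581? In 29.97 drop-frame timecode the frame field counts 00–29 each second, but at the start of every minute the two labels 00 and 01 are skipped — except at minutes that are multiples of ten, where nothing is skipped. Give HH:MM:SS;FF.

Each 10-minute DF block holds 10 × 60 × 30 − 9 × 2 = 17982 frames. 2379581 ÷ 17982 → 132 full blocks, remainder 5957.
Within the partial block the first minute is 1800 frames and each further minute 1798, so 3 further minute boundaries passed. Total skipped labels = 18 × 132 + 2 × 3 = 2382.
Non-drop label index = 2379581 + 2382 = 2381963; at 30 labels/s that is 22:03:18:23, i.e. DF 22:03:18;23.

22:03:18;23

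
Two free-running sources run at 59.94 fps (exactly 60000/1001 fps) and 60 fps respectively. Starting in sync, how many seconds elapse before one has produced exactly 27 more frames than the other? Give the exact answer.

450.45 seconds

The gap grows by |60 − 60000/1001| = 60/1001 frames per second.
Time for a 27-frame gap: 27 ÷ (60/1001) = 450.45 s.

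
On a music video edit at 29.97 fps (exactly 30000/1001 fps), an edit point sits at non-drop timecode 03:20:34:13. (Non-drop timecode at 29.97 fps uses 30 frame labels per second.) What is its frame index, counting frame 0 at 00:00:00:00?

Total seconds to the label: (3 × 3600 + 20 × 60 + 34) = 12034.
Frame index = 12034 × 30 + 13 = 361033.

frame 361033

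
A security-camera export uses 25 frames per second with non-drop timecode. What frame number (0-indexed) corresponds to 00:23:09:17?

Total seconds to the label: (0 × 3600 + 23 × 60 + 9) = 1389.
Frame index = 1389 × 25 + 17 = 34742.

frame 34742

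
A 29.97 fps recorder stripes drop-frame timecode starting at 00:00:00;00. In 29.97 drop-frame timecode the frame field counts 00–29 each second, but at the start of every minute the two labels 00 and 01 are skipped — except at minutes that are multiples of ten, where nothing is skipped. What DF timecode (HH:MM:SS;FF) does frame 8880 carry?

Ten DF minutes hold 17982 frames, so frame 8880 lies in block 0 (frames 0–17981) with 8880 frames into that block.
The block's first minute is 1800 frames and the rest 1798 each; 8880 frames reaches minute 4, so 0 × 18 + 4 × 2 = 8 labels have been skipped so far.
Adding those back, label number 8880 + 8 = 8888 at 30 labels/s is 296 s + 8 f = 0 h 4 min 56 s frame 8, i.e. 00:04:56;08.

00:04:56;08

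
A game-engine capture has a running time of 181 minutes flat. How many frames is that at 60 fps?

651600 frames

181 min = 10860 s.
Frames = 10860 × 60 = 651600.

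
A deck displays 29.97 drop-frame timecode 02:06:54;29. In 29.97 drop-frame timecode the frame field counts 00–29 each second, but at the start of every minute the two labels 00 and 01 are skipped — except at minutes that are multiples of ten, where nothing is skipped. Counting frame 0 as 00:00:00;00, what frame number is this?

228221

Complete 10-minute blocks: 12, each 17982 frames → 215784.
Remaining 6 whole minutes in the current block: 1800 + 5 × 1798 = 10790 frames.
Within the current minute: 54 × 30 + 29 − 2 = 1647 (labels ;00/;01 skipped at this minute). Total = 215784 + 10790 + 1647 = 228221.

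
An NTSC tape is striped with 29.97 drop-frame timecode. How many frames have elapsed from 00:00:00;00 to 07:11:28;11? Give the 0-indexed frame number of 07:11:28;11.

775875

Complete 10-minute blocks: 43, each 17982 frames → 773226.
Remaining 1 whole minute in the current block: 1800 + 0 × 1798 = 1800 frames.
Within the current minute: 28 × 30 + 11 − 2 = 849 (labels ;00/;01 skipped at this minute). Total = 773226 + 1800 + 849 = 775875.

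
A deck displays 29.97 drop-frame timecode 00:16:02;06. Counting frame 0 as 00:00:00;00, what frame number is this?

28836

Complete 10-minute blocks: 1, each 17982 frames → 17982.
Remaining 6 whole minutes in the current block: 1800 + 5 × 1798 = 10790 frames.
Within the current minute: 2 × 30 + 6 − 2 = 64 (labels ;00/;01 skipped at this minute). Total = 17982 + 10790 + 64 = 28836.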